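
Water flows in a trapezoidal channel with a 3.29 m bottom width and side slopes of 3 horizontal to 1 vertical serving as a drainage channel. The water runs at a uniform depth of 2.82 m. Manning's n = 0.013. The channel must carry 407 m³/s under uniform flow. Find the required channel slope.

With bottom width b = 3.29 m and side slope z = 3: A = (b + zy)y = (3.29 + 3×2.82)×2.82 = 33.13 m²; P = b + 2y√(1+z²) = 3.29 + 2×2.82×3.162 = 21.13 m.
Hydraulic radius R = A/P = 33.13/21.13 = 1.569 m.
From Manning's equation, S = [nQ / (1 A R^(2/3))]² = [0.013 × 407 / (1 × 33.13 × 1.569^(2/3))]² = 0.014.

S = 0.014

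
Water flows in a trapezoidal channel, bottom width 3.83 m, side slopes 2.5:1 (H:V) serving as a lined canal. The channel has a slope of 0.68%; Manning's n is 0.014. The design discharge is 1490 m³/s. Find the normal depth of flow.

Manning's equation rearranged: A R^(2/3) = nQ / (1·√S) = 0.014 × 1490 / (√0.0068) = 253.
Trying y = 4.41 m: A R^(2/3) = 116.6 — short.
Trying y = 7.13 m: A R^(2/3) = 366.5 — over.
Trying y = 6.12 m: A R^(2/3) = 253.3 — matches.

y_n = 6.12 m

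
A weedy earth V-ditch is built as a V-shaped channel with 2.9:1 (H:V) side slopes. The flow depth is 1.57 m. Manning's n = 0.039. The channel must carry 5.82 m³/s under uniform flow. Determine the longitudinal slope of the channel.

For a triangular section with side slope z = 2.9: A = zy² = 2.9×1.57² = 7.148 m²; P = 2y√(1+z²) = 2×1.57×3.068 = 9.632 m.
Hydraulic radius R = A/P = 7.148/9.632 = 0.7421 m.
From Manning's equation, S = [nQ / (1 A R^(2/3))]² = [0.039 × 5.82 / (1 × 7.148 × 0.7421^(2/3))]² = 0.0015.

S = 0.0015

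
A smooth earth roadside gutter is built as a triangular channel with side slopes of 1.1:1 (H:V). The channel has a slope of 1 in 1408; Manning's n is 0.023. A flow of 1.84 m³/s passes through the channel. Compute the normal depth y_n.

y_n = 1.47 m

Manning's equation rearranged: A R^(2/3) = nQ / (1·√S) = 0.023 × 1.84 / (√0.0007102) = 1.588.
At y = 1.05 m: A R^(2/3) = 0.6457 — too small.
At y = 1.47 m: A R^(2/3) = 1.584 — matches.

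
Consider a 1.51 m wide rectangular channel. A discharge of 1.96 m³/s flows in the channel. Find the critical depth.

For a rectangular channel, critical depth y_c = (q²/g)^(1/3) where q = Q/b = 1.96/1.51 = 1.298 m²/s.
So y_c = (1.298²/9.81)^(1/3) = 0.556 m.

y_c = 0.556 m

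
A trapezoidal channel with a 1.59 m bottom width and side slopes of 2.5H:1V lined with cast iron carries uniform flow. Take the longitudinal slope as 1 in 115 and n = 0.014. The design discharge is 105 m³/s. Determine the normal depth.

y_n = 2.12 m

Manning's equation rearranged: A R^(2/3) = nQ / (1·√S) = 0.014 × 105 / (√0.008696) = 15.76.
At y = 2.29 m: A R^(2/3) = 18.95 — too large.
At y = 2.12 m: A R^(2/3) = 15.78 — matches.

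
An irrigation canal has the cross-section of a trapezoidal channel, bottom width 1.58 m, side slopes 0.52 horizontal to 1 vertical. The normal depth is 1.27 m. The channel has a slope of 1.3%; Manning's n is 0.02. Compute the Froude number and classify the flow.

supercritical

With bottom width b = 1.58 m and side slope z = 0.52: A = (b + zy)y = (1.58 + 0.52×1.27)×1.27 = 2.845 m²; P = b + 2y√(1+z²) = 1.58 + 2×1.27×1.127 = 4.443 m.
Hydraulic radius R = A/P = 2.845/4.443 = 0.6404 m.
V = (1/n) R^(2/3) √S = (1/0.02) × 0.6404^(2/3) × √0.013 = 4.236 m/s. Hydraulic depth D_h = A/T = 2.845/2.901 = 0.9809 m.
Froude number Fr = V/√(g·D_h) = 4.236/√(9.81×0.9809) = 1.37, which is greater than 1, so the flow is supercritical.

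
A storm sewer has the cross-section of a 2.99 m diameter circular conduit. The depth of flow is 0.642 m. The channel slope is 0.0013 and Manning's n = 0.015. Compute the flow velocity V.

V = 1.27 m/s

For a circular section of diameter D = 2.99 m at depth y = 0.642 m, the central angle is θ = 2 arccos(1 − 2y/D) = 1.927 rad. Then A = (D²/8)(θ − sin θ) = 1.106 m² and P = Dθ/2 = 2.881 m.
Hydraulic radius R = A/P = 1.106/2.881 = 0.384 m.
From Manning's equation, V = (1/n) R^(2/3) S^(1/2) = (1/0.015) × 0.384^(2/3) × 0.0013^(1/2) = 1.27 m/s.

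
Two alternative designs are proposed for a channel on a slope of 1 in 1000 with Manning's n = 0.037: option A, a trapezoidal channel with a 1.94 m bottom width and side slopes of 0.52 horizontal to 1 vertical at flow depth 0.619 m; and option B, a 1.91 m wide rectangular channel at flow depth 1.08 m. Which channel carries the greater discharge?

Channel A: With bottom width b = 1.94 m and side slope z = 0.52: A = (b + zy)y = (1.94 + 0.52×0.619)×0.619 = 1.4 m²; P = b + 2y√(1+z²) = 1.94 + 2×0.619×1.127 = 3.335 m. Hydraulic radius R = A/P = 1.4/3.335 = 0.4198 m. Q_A = (1/0.037)·1.4·0.4198^(2/3)·√0.001 = 0.6709 m³/s.
Channel B: Flow area A = b·y = 1.91 × 1.08 = 2.063 m². Wetted perimeter P = b + 2y = 1.91 + 2×1.08 = 4.07 m. Hydraulic radius R = A/P = 2.063/4.07 = 0.5068 m. Q_B = (1/0.037)·2.063·0.5068^(2/3)·√0.001 = 1.121 m³/s.
Q_A = 0.6709 m³/s vs Q_B = 1.121 m³/s, so channel B carries more.

channel B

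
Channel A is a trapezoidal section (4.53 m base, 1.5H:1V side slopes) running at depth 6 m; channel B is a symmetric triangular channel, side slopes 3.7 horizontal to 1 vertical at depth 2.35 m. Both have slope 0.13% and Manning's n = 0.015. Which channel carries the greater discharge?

Channel A: With bottom width b = 4.53 m and side slope z = 1.5: A = (b + zy)y = (4.53 + 1.5×6)×6 = 81.18 m²; P = b + 2y√(1+z²) = 4.53 + 2×6×1.803 = 26.16 m. Hydraulic radius R = A/P = 81.18/26.16 = 3.103 m. Q_A = (1/0.015)·81.18·3.103^(2/3)·√0.0013 = 415.1 m³/s.
Channel B: For a triangular section with side slope z = 3.7: A = zy² = 3.7×2.35² = 20.43 m²; P = 2y√(1+z²) = 2×2.35×3.833 = 18.01 m. Hydraulic radius R = A/P = 20.43/18.01 = 1.134 m. Q_B = (1/0.015)·20.43·1.134^(2/3)·√0.0013 = 53.42 m³/s.
Q_A = 415.1 m³/s vs Q_B = 53.42 m³/s, so channel A carries more.

channel A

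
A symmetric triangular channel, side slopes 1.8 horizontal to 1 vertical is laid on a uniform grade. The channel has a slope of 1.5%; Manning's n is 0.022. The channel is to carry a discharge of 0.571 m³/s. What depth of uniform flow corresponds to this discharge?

y_n = 0.42 m

Manning's equation rearranged: A R^(2/3) = nQ / (1·√S) = 0.022 × 0.571 / (√0.015) = 0.1026.
Try y = 0.465 m: A R^(2/3) = 0.1345 — high.
Try y = 0.321 m: A R^(2/3) = 0.05008 — low.
Try y = 0.42 m: A R^(2/3) = 0.1026 — matches.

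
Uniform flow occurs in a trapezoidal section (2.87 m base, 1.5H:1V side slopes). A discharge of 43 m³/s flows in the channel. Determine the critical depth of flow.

y_c = 2.02 m

At critical depth, Q² T / (g A³) = 1, i.e. A³/T = Q²/g = 43²/9.81 = 188.5.
At y = 2.28 m: A³/T = 303.8 — over.
At y = 1.58 m: A³/T = 74.57 — short.
At y = 2.02 m: A³/T = 189.6 — close enough.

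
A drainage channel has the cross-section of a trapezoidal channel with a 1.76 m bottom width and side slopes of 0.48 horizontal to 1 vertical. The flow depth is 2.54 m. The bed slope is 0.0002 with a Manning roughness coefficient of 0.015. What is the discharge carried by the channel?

With bottom width b = 1.76 m and side slope z = 0.48: A = (b + zy)y = (1.76 + 0.48×2.54)×2.54 = 7.567 m²; P = b + 2y√(1+z²) = 1.76 + 2×2.54×1.109 = 7.395 m.
Hydraulic radius R = A/P = 7.567/7.395 = 1.023 m.
Manning's equation: Q = (1/n) A R^(2/3) S^(1/2) = (1/0.015) × 7.567 × 1.023^(2/3) × 0.0002^(1/2) = 7.24 m³/s.

Q = 7.24 m³/s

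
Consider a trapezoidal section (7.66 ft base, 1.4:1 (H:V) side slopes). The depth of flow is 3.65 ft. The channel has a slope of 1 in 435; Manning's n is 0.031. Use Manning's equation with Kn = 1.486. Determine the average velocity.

V = 4.01 ft/s

With bottom width b = 7.66 ft and side slope z = 1.4: A = (b + zy)y = (7.66 + 1.4×3.65)×3.65 = 46.61 ft²; P = b + 2y√(1+z²) = 7.66 + 2×3.65×1.72 = 20.22 ft.
Hydraulic radius R = A/P = 46.61/20.22 = 2.305 ft.
From Manning's equation, V = (1.486/n) R^(2/3) S^(1/2) = (1.486/0.031) × 2.305^(2/3) × 0.002299^(1/2) = 4.01 ft/s.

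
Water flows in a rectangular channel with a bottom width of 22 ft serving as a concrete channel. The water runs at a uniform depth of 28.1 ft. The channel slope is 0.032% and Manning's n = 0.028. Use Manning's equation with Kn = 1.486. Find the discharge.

Flow area A = b·y = 22 × 28.1 = 618.2 ft². Wetted perimeter P = b + 2y = 22 + 2×28.1 = 78.2 ft.
Hydraulic radius R = A/P = 618.2/78.2 = 7.905 ft.
Manning's equation: Q = (1.486/n) A R^(2/3) S^(1/2) = (1.486/0.028) × 618.2 × 7.905^(2/3) × 0.00032^(1/2) = 2330 ft³/s.

Q = 2330 ft³/s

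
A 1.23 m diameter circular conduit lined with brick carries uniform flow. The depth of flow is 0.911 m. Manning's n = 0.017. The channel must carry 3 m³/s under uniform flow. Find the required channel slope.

For a circular section of diameter D = 1.23 m at depth y = 0.911 m, the central angle is θ = 2 arccos(1 − 2y/D) = 4.146 rad. Then A = (D²/8)(θ − sin θ) = 0.9436 m² and P = Dθ/2 = 2.55 m.
Hydraulic radius R = A/P = 0.9436/2.55 = 0.3701 m.
From Manning's equation, S = [nQ / (1 A R^(2/3))]² = [0.017 × 3 / (1 × 0.9436 × 0.3701^(2/3))]² = 0.011.

S = 0.011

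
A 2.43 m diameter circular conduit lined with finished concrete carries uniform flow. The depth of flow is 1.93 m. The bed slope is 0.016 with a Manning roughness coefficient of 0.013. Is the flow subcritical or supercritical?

supercritical

For a circular section of diameter D = 2.43 m at depth y = 1.93 m, the central angle is θ = 2 arccos(1 − 2y/D) = 4.4 rad. Then A = (D²/8)(θ − sin θ) = 3.95 m² and P = Dθ/2 = 5.346 m.
Hydraulic radius R = A/P = 3.95/5.346 = 0.7389 m.
V = (1/n) R^(2/3) √S = (1/0.013) × 0.7389^(2/3) × √0.016 = 7.952 m/s. Hydraulic depth D_h = A/T = 3.95/1.965 = 2.011 m.
Froude number Fr = V/√(g·D_h) = 7.952/√(9.81×2.011) = 1.79, which is greater than 1, so the flow is supercritical.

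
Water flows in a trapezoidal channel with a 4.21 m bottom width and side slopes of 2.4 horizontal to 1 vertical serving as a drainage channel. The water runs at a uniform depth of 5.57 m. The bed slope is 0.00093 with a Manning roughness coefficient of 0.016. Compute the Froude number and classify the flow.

subcritical

With bottom width b = 4.21 m and side slope z = 2.4: A = (b + zy)y = (4.21 + 2.4×5.57)×5.57 = 97.91 m²; P = b + 2y√(1+z²) = 4.21 + 2×5.57×2.6 = 33.17 m.
Hydraulic radius R = A/P = 97.91/33.17 = 2.951 m.
V = (1/n) R^(2/3) √S = (1/0.016) × 2.951^(2/3) × √0.00093 = 3.922 m/s. Hydraulic depth D_h = A/T = 97.91/30.95 = 3.164 m.
Froude number Fr = V/√(g·D_h) = 3.922/√(9.81×3.164) = 0.704, which is less than 1, so the flow is subcritical.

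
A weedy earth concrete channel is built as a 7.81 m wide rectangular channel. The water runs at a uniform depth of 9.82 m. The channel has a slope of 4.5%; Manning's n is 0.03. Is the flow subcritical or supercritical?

supercritical

Flow area A = b·y = 7.81 × 9.82 = 76.69 m². Wetted perimeter P = b + 2y = 7.81 + 2×9.82 = 27.45 m.
Hydraulic radius R = A/P = 76.69/27.45 = 2.794 m.
V = (1/n) R^(2/3) √S = (1/0.03) × 2.794^(2/3) × √0.045 = 14.03 m/s. Hydraulic depth D_h = A/T = 76.69/7.81 = 9.82 m.
Froude number Fr = V/√(g·D_h) = 14.03/√(9.81×9.82) = 1.43, which is greater than 1, so the flow is supercritical.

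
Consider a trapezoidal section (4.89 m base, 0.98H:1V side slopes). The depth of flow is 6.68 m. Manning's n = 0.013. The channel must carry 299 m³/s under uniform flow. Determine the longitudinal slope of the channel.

With bottom width b = 4.89 m and side slope z = 0.98: A = (b + zy)y = (4.89 + 0.98×6.68)×6.68 = 76.4 m²; P = b + 2y√(1+z²) = 4.89 + 2×6.68×1.4 = 23.6 m.
Hydraulic radius R = A/P = 76.4/23.6 = 3.238 m.
From Manning's equation, S = [nQ / (1 A R^(2/3))]² = [0.013 × 299 / (1 × 76.4 × 3.238^(2/3))]² = 0.00054.

S = 0.00054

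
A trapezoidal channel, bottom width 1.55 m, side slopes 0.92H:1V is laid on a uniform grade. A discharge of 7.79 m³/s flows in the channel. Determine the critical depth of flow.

y_c = 1.1 m

At critical depth, Q² T / (g A³) = 1, i.e. A³/T = Q²/g = 7.79²/9.81 = 6.186.
Trying y = 1.2 m: A³/T = 8.596 — over.
Trying y = 0.919 m: A³/T = 3.292 — short.
Trying y = 1.1 m: A³/T = 6.263 — ≈ 6.186.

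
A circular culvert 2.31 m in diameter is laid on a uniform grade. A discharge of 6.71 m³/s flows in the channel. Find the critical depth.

y_c = 1.2 m

At critical depth, Q² T / (g A³) = 1, i.e. A³/T = Q²/g = 6.71²/9.81 = 4.59.
At y = 1.43 m: A³/T = 9.016 — too large.
At y = 0.961 m: A³/T = 1.971 — too small.
At y = 1.2 m: A³/T = 4.609 — matches.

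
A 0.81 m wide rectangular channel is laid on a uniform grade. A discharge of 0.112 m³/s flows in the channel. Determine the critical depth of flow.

y_c = 0.125 m

For a rectangular channel, critical depth y_c = (q²/g)^(1/3) where q = Q/b = 0.112/0.81 = 0.1383 m²/s.
So y_c = (0.1383²/9.81)^(1/3) = 0.125 m.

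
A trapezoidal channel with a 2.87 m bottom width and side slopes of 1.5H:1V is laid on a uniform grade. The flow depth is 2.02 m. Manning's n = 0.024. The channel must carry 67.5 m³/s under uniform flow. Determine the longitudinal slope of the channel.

With bottom width b = 2.87 m and side slope z = 1.5: A = (b + zy)y = (2.87 + 1.5×2.02)×2.02 = 11.92 m²; P = b + 2y√(1+z²) = 2.87 + 2×2.02×1.803 = 10.15 m.
Hydraulic radius R = A/P = 11.92/10.15 = 1.174 m.
From Manning's equation, S = [nQ / (1 A R^(2/3))]² = [0.024 × 67.5 / (1 × 11.92 × 1.174^(2/3))]² = 0.0149.

S = 0.0149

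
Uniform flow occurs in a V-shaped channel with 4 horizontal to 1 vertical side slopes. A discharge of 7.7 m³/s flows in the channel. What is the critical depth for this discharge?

At critical depth, Q² T / (g A³) = 1, i.e. A³/T = Q²/g = 7.7²/9.81 = 6.044.
Trying y = 1.15 m: A³/T = 16.09 — too large.
Trying y = 0.643 m: A³/T = 0.8793 — too small.
Trying y = 0.945 m: A³/T = 6.029 — matches.

y_c = 0.945 m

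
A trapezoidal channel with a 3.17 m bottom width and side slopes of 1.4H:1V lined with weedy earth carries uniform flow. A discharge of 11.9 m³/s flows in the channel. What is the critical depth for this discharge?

At critical depth, Q² T / (g A³) = 1, i.e. A³/T = Q²/g = 11.9²/9.81 = 14.44.
At y = 1.17 m: A³/T = 27.62 — too large.
At y = 0.759 m: A³/T = 6.261 — too small.
At y = 0.971 m: A³/T = 14.45 — ≈ 14.44.

y_c = 0.971 m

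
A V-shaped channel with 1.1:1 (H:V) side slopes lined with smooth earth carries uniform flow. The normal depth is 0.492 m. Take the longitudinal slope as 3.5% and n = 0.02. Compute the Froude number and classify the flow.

supercritical

For a triangular section with side slope z = 1.1: A = zy² = 1.1×0.492² = 0.2663 m²; P = 2y√(1+z²) = 2×0.492×1.487 = 1.463 m.
Hydraulic radius R = A/P = 0.2663/1.463 = 0.182 m.
V = (1/n) R^(2/3) √S = (1/0.02) × 0.182^(2/3) × √0.035 = 3.004 m/s. Hydraulic depth D_h = A/T = 0.2663/1.082 = 0.246 m.
Froude number Fr = V/√(g·D_h) = 3.004/√(9.81×0.246) = 1.93, which is greater than 1, so the flow is supercritical.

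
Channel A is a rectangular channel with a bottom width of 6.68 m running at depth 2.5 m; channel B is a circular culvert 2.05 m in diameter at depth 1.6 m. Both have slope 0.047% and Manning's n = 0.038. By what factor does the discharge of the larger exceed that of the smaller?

Channel A: Flow area A = b·y = 6.68 × 2.5 = 16.7 m². Wetted perimeter P = b + 2y = 6.68 + 2×2.5 = 11.68 m. Hydraulic radius R = A/P = 16.7/11.68 = 1.43 m. Q_A = (1/0.038)·16.7·1.43^(2/3)·√0.00047 = 12.09 m³/s.
Channel B: For a circular section of diameter D = 2.05 m at depth y = 1.6 m, the central angle is θ = 2 arccos(1 − 2y/D) = 4.333 rad. Then A = (D²/8)(θ − sin θ) = 2.764 m² and P = Dθ/2 = 4.441 m. Hydraulic radius R = A/P = 2.764/4.441 = 0.6224 m. Q_B = (1/0.038)·2.764·0.6224^(2/3)·√0.00047 = 1.149 m³/s.
The larger discharge is 12.09 m³/s and the smaller is 1.149 m³/s; the ratio is 10.5.

10.5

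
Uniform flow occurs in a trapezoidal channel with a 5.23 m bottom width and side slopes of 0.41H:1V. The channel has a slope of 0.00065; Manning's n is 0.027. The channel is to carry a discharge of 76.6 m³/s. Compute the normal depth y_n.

Manning's equation rearranged: A R^(2/3) = nQ / (1·√S) = 0.027 × 76.6 / (√0.00065) = 81.12.
Trying y = 6.78 m: A R^(2/3) = 106.1 — over.
Trying y = 4.42 m: A R^(2/3) = 51.13 — short.
Trying y = 5.81 m: A R^(2/3) = 81.17 — ≈ 81.12.

y_n = 5.81 m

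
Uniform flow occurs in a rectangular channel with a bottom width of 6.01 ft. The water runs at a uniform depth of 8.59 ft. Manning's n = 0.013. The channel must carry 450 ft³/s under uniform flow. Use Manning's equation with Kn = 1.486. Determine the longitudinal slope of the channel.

Flow area A = b·y = 6.01 × 8.59 = 51.63 ft². Wetted perimeter P = b + 2y = 6.01 + 2×8.59 = 23.19 ft.
Hydraulic radius R = A/P = 51.63/23.19 = 2.226 ft.
From Manning's equation, S = [nQ / (1.486 A R^(2/3))]² = [0.013 × 450 / (1.486 × 51.63 × 2.226^(2/3))]² = 0.002.

S = 0.002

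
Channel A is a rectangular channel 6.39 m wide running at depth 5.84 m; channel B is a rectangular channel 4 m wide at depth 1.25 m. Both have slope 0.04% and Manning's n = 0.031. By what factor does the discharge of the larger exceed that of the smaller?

14.4

Channel A: Flow area A = b·y = 6.39 × 5.84 = 37.32 m². Wetted perimeter P = b + 2y = 6.39 + 2×5.84 = 18.07 m. Hydraulic radius R = A/P = 37.32/18.07 = 2.065 m. Q_A = (1/0.031)·37.32·2.065^(2/3)·√0.0004 = 39.04 m³/s.
Channel B: Flow area A = b·y = 4 × 1.25 = 5 m². Wetted perimeter P = b + 2y = 4 + 2×1.25 = 6.5 m. Hydraulic radius R = A/P = 5/6.5 = 0.7692 m. Q_B = (1/0.031)·5·0.7692^(2/3)·√0.0004 = 2.708 m³/s.
The larger discharge is 39.04 m³/s and the smaller is 2.708 m³/s; the ratio is 14.4.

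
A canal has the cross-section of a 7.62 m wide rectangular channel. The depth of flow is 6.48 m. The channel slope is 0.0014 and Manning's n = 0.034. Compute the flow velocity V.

V = 1.97 m/s

Flow area A = b·y = 7.62 × 6.48 = 49.38 m². Wetted perimeter P = b + 2y = 7.62 + 2×6.48 = 20.58 m.
Hydraulic radius R = A/P = 49.38/20.58 = 2.399 m.
From Manning's equation, V = (1/n) R^(2/3) S^(1/2) = (1/0.034) × 2.399^(2/3) × 0.0014^(1/2) = 1.97 m/s.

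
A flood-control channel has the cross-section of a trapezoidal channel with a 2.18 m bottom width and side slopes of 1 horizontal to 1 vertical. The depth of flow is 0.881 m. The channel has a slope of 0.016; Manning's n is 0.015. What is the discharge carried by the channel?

With bottom width b = 2.18 m and side slope z = 1: A = (b + zy)y = (2.18 + 1×0.881)×0.881 = 2.697 m²; P = b + 2y√(1+z²) = 2.18 + 2×0.881×1.414 = 4.672 m.
Hydraulic radius R = A/P = 2.697/4.672 = 0.5772 m.
Manning's equation: Q = (1/n) A R^(2/3) S^(1/2) = (1/0.015) × 2.697 × 0.5772^(2/3) × 0.016^(1/2) = 15.8 m³/s.

Q = 15.8 m³/s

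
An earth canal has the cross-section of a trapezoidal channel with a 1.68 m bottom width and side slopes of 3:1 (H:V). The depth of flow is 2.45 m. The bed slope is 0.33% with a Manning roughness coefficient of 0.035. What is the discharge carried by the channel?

Q = 43 m³/s

With bottom width b = 1.68 m and side slope z = 3: A = (b + zy)y = (1.68 + 3×2.45)×2.45 = 22.12 m²; P = b + 2y√(1+z²) = 1.68 + 2×2.45×3.162 = 17.18 m.
Hydraulic radius R = A/P = 22.12/17.18 = 1.288 m.
Manning's equation: Q = (1/n) A R^(2/3) S^(1/2) = (1/0.035) × 22.12 × 1.288^(2/3) × 0.0033^(1/2) = 43 m³/s.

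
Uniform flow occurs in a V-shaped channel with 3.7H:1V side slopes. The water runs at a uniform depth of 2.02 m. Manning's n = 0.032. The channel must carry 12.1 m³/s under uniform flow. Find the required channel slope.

For a triangular section with side slope z = 3.7: A = zy² = 3.7×2.02² = 15.1 m²; P = 2y√(1+z²) = 2×2.02×3.833 = 15.48 m.
Hydraulic radius R = A/P = 15.1/15.48 = 0.975 m.
From Manning's equation, S = [nQ / (1 A R^(2/3))]² = [0.032 × 12.1 / (1 × 15.1 × 0.975^(2/3))]² = 0.00068.

S = 0.00068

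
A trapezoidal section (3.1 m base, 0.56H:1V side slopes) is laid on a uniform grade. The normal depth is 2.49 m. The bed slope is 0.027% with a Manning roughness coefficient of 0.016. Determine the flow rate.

Q = 13.5 m³/s

With bottom width b = 3.1 m and side slope z = 0.56: A = (b + zy)y = (3.1 + 0.56×2.49)×2.49 = 11.19 m²; P = b + 2y√(1+z²) = 3.1 + 2×2.49×1.146 = 8.808 m.
Hydraulic radius R = A/P = 11.19/8.808 = 1.271 m.
Manning's equation: Q = (1/n) A R^(2/3) S^(1/2) = (1/0.016) × 11.19 × 1.271^(2/3) × 0.00027^(1/2) = 13.5 m³/s.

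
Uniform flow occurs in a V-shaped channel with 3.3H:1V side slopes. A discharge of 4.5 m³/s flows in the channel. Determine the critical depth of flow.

At critical depth, Q² T / (g A³) = 1, i.e. A³/T = Q²/g = 4.5²/9.81 = 2.064.
At y = 0.925 m: A³/T = 3.687 — too large.
At y = 0.729 m: A³/T = 1.121 — too small.
At y = 0.824 m: A³/T = 2.068 — close enough.

y_c = 0.824 m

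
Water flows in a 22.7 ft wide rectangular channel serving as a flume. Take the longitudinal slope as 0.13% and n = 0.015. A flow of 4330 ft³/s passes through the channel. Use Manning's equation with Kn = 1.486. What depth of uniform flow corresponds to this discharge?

y_n = 15.3 ft

Manning's equation rearranged: A R^(2/3) = nQ / (1.486·√S) = 0.015 × 4330 / (1.486 × √0.0013) = 1212.
Try y = 18.1 ft: A R^(2/3) = 1500 — too large.
Try y = 12 ft: A R^(2/3) = 882.7 — too small.
Try y = 15.3 ft: A R^(2/3) = 1212 — ≈ 1212.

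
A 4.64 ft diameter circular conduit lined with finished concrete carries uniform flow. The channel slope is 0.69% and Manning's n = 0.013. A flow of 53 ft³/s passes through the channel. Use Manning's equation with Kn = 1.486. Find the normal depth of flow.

y_n = 1.74 ft

Manning's equation rearranged: A R^(2/3) = nQ / (1.486·√S) = 0.013 × 53 / (1.486 × √0.0069) = 5.582.
Trying y = 1.44 ft: A R^(2/3) = 3.903 — low.
Trying y = 2.12 ft: A R^(2/3) = 7.987 — high.
Trying y = 1.74 ft: A R^(2/3) = 5.585 — matches.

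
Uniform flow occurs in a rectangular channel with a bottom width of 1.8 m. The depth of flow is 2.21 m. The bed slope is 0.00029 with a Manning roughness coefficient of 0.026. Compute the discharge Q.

Flow area A = b·y = 1.8 × 2.21 = 3.978 m². Wetted perimeter P = b + 2y = 1.8 + 2×2.21 = 6.22 m.
Hydraulic radius R = A/P = 3.978/6.22 = 0.6395 m.
Manning's equation: Q = (1/n) A R^(2/3) S^(1/2) = (1/0.026) × 3.978 × 0.6395^(2/3) × 0.00029^(1/2) = 1.93 m³/s.

Q = 1.93 m³/s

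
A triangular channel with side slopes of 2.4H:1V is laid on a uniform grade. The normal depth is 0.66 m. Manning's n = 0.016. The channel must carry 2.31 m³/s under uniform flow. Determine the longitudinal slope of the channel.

For a triangular section with side slope z = 2.4: A = zy² = 2.4×0.66² = 1.045 m²; P = 2y√(1+z²) = 2×0.66×2.6 = 3.432 m.
Hydraulic radius R = A/P = 1.045/3.432 = 0.3046 m.
From Manning's equation, S = [nQ / (1 A R^(2/3))]² = [0.016 × 2.31 / (1 × 1.045 × 0.3046^(2/3))]² = 0.0061.

S = 0.0061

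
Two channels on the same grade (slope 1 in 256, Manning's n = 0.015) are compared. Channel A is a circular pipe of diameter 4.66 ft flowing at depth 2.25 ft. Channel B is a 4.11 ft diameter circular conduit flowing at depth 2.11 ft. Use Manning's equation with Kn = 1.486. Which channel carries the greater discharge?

Channel A: For a circular section of diameter D = 4.66 ft at depth y = 2.25 ft, the central angle is θ = 2 arccos(1 − 2y/D) = 3.073 rad. Then A = (D²/8)(θ − sin θ) = 8.155 ft² and P = Dθ/2 = 7.16 ft. Hydraulic radius R = A/P = 8.155/7.16 = 1.139 ft. Q_A = (1.486/0.015)·8.155·1.139^(2/3)·√0.003906 = 55.07 ft³/s.
Channel B: For a circular section of diameter D = 4.11 ft at depth y = 2.11 ft, the central angle is θ = 2 arccos(1 − 2y/D) = 3.195 rad. Then A = (D²/8)(θ − sin θ) = 6.86 ft² and P = Dθ/2 = 6.566 ft. Hydraulic radius R = A/P = 6.86/6.566 = 1.045 ft. Q_B = (1.486/0.015)·6.86·1.045^(2/3)·√0.003906 = 43.73 ft³/s.
Q_A = 55.07 ft³/s vs Q_B = 43.73 ft³/s, so channel A carries more.

channel A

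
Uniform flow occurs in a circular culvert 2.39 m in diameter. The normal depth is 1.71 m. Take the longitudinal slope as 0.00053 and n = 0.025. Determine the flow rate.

For a circular section of diameter D = 2.39 m at depth y = 1.71 m, the central angle is θ = 2 arccos(1 − 2y/D) = 4.033 rad. Then A = (D²/8)(θ − sin θ) = 3.435 m² and P = Dθ/2 = 4.819 m.
Hydraulic radius R = A/P = 3.435/4.819 = 0.7127 m.
Manning's equation: Q = (1/n) A R^(2/3) S^(1/2) = (1/0.025) × 3.435 × 0.7127^(2/3) × 0.00053^(1/2) = 2.52 m³/s.

Q = 2.52 m³/s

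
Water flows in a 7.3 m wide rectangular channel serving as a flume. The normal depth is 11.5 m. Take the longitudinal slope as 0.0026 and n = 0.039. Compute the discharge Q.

Flow area A = b·y = 7.3 × 11.5 = 83.95 m². Wetted perimeter P = b + 2y = 7.3 + 2×11.5 = 30.3 m.
Hydraulic radius R = A/P = 83.95/30.3 = 2.771 m.
Manning's equation: Q = (1/n) A R^(2/3) S^(1/2) = (1/0.039) × 83.95 × 2.771^(2/3) × 0.0026^(1/2) = 217 m³/s.

Q = 217 m³/s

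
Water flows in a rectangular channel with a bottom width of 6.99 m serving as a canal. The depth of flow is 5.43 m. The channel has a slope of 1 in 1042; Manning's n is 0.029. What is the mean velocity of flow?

Flow area A = b·y = 6.99 × 5.43 = 37.96 m². Wetted perimeter P = b + 2y = 6.99 + 2×5.43 = 17.85 m.
Hydraulic radius R = A/P = 37.96/17.85 = 2.126 m.
From Manning's equation, V = (1/n) R^(2/3) S^(1/2) = (1/0.029) × 2.126^(2/3) × 0.0009597^(1/2) = 1.77 m/s.

V = 1.77 m/s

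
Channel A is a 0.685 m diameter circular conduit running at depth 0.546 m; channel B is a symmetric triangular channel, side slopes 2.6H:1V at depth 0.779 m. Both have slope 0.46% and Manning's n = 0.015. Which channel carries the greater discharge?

Channel A: For a circular section of diameter D = 0.685 m at depth y = 0.546 m, the central angle is θ = 2 arccos(1 − 2y/D) = 4.414 rad. Then A = (D²/8)(θ − sin θ) = 0.315 m² and P = Dθ/2 = 1.512 m. Hydraulic radius R = A/P = 0.315/1.512 = 0.2083 m. Q_A = (1/0.015)·0.315·0.2083^(2/3)·√0.0046 = 0.5005 m³/s.
Channel B: For a triangular section with side slope z = 2.6: A = zy² = 2.6×0.779² = 1.578 m²; P = 2y√(1+z²) = 2×0.779×2.786 = 4.34 m. Hydraulic radius R = A/P = 1.578/4.34 = 0.3635 m. Q_B = (1/0.015)·1.578·0.3635^(2/3)·√0.0046 = 3.634 m³/s.
Q_A = 0.5005 m³/s vs Q_B = 3.634 m³/s, so channel B carries more.

channel B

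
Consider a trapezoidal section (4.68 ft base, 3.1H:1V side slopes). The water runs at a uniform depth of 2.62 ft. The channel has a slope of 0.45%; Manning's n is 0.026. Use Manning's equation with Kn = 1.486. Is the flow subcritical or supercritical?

subcritical

With bottom width b = 4.68 ft and side slope z = 3.1: A = (b + zy)y = (4.68 + 3.1×2.62)×2.62 = 33.54 ft²; P = b + 2y√(1+z²) = 4.68 + 2×2.62×3.257 = 21.75 ft.
Hydraulic radius R = A/P = 33.54/21.75 = 1.542 ft.
V = (1.486/n) R^(2/3) √S = (1.486/0.026) × 1.542^(2/3) × √0.0045 = 5.118 ft/s. Hydraulic depth D_h = A/T = 33.54/20.92 = 1.603 ft.
Froude number Fr = V/√(g·D_h) = 5.118/√(32.2×1.603) = 0.712, which is less than 1, so the flow is subcritical.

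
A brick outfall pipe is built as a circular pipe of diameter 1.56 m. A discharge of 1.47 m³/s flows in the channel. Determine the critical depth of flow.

y_c = 0.611 m

At critical depth, Q² T / (g A³) = 1, i.e. A³/T = Q²/g = 1.47²/9.81 = 0.2203.
Try y = 0.44 m: A³/T = 0.06175 — too small.
Try y = 0.769 m: A³/T = 0.53 — too large.
Try y = 0.611 m: A³/T = 0.2196 — ≈ 0.2203.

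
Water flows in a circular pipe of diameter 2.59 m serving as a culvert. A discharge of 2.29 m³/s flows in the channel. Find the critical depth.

y_c = 0.663 m

At critical depth, Q² T / (g A³) = 1, i.e. A³/T = Q²/g = 2.29²/9.81 = 0.5346.
At y = 0.533 m: A³/T = 0.2278 — too small.
At y = 0.843 m: A³/T = 1.357 — too large.
At y = 0.663 m: A³/T = 0.5342 — matches.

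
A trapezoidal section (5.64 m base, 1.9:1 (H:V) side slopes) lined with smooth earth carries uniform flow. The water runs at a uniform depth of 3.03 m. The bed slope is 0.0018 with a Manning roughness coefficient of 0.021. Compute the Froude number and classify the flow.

With bottom width b = 5.64 m and side slope z = 1.9: A = (b + zy)y = (5.64 + 1.9×3.03)×3.03 = 34.53 m²; P = b + 2y√(1+z²) = 5.64 + 2×3.03×2.147 = 18.65 m.
Hydraulic radius R = A/P = 34.53/18.65 = 1.851 m.
V = (1/n) R^(2/3) √S = (1/0.021) × 1.851^(2/3) × √0.0018 = 3.046 m/s. Hydraulic depth D_h = A/T = 34.53/17.15 = 2.013 m.
Froude number Fr = V/√(g·D_h) = 3.046/√(9.81×2.013) = 0.685, which is less than 1, so the flow is subcritical.

subcritical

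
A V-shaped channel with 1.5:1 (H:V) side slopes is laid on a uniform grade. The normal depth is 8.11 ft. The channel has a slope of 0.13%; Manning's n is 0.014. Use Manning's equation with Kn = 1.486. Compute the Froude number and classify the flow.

For a triangular section with side slope z = 1.5: A = zy² = 1.5×8.11² = 98.66 ft²; P = 2y√(1+z²) = 2×8.11×1.803 = 29.24 ft.
Hydraulic radius R = A/P = 98.66/29.24 = 3.374 ft.
V = (1.486/n) R^(2/3) √S = (1.486/0.014) × 3.374^(2/3) × √0.0013 = 8.609 ft/s. Hydraulic depth D_h = A/T = 98.66/24.33 = 4.055 ft.
Froude number Fr = V/√(g·D_h) = 8.609/√(32.2×4.055) = 0.753, which is less than 1, so the flow is subcritical.

subcritical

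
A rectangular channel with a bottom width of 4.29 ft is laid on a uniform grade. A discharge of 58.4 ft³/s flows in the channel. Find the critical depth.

y_c = 1.79 ft

For a rectangular channel, critical depth y_c = (q²/g)^(1/3) where q = Q/b = 58.4/4.29 = 13.61 ft²/s.
So y_c = (13.61²/32.2)^(1/3) = 1.79 ft.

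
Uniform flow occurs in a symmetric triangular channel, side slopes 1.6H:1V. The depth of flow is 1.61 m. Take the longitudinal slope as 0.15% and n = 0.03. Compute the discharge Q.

Q = 4.15 m³/s

For a triangular section with side slope z = 1.6: A = zy² = 1.6×1.61² = 4.147 m²; P = 2y√(1+z²) = 2×1.61×1.887 = 6.075 m.
Hydraulic radius R = A/P = 4.147/6.075 = 0.6826 m.
Manning's equation: Q = (1/n) A R^(2/3) S^(1/2) = (1/0.03) × 4.147 × 0.6826^(2/3) × 0.0015^(1/2) = 4.15 m³/s.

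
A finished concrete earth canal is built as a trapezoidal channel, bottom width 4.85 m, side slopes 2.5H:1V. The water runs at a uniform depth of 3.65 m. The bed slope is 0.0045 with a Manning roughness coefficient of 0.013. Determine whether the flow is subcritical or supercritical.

supercritical

With bottom width b = 4.85 m and side slope z = 2.5: A = (b + zy)y = (4.85 + 2.5×3.65)×3.65 = 51.01 m²; P = b + 2y√(1+z²) = 4.85 + 2×3.65×2.693 = 24.51 m.
Hydraulic radius R = A/P = 51.01/24.51 = 2.081 m.
V = (1/n) R^(2/3) √S = (1/0.013) × 2.081^(2/3) × √0.0045 = 8.412 m/s. Hydraulic depth D_h = A/T = 51.01/23.1 = 2.208 m.
Froude number Fr = V/√(g·D_h) = 8.412/√(9.81×2.208) = 1.81, which is greater than 1, so the flow is supercritical.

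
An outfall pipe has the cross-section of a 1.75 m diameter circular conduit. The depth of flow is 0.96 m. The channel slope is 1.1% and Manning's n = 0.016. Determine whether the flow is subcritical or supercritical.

supercritical

For a circular section of diameter D = 1.75 m at depth y = 0.96 m, the central angle is θ = 2 arccos(1 − 2y/D) = 3.336 rad. Then A = (D²/8)(θ − sin θ) = 1.351 m² and P = Dθ/2 = 2.919 m.
Hydraulic radius R = A/P = 1.351/2.919 = 0.4629 m.
V = (1/n) R^(2/3) √S = (1/0.016) × 0.4629^(2/3) × √0.011 = 3.922 m/s. Hydraulic depth D_h = A/T = 1.351/1.742 = 0.7758 m.
Froude number Fr = V/√(g·D_h) = 3.922/√(9.81×0.7758) = 1.42, which is greater than 1, so the flow is supercritical.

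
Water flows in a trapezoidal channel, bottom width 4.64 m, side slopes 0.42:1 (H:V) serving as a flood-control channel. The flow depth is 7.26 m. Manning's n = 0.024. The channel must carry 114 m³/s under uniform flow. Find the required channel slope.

S = 0.000627

With bottom width b = 4.64 m and side slope z = 0.42: A = (b + zy)y = (4.64 + 0.42×7.26)×7.26 = 55.82 m²; P = b + 2y√(1+z²) = 4.64 + 2×7.26×1.085 = 20.39 m.
Hydraulic radius R = A/P = 55.82/20.39 = 2.738 m.
From Manning's equation, S = [nQ / (1 A R^(2/3))]² = [0.024 × 114 / (1 × 55.82 × 2.738^(2/3))]² = 0.000627.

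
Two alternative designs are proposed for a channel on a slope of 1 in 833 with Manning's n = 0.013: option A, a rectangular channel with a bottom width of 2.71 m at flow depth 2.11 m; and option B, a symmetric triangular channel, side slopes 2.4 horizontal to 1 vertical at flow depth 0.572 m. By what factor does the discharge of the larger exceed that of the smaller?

15.6

Channel A: Flow area A = b·y = 2.71 × 2.11 = 5.718 m². Wetted perimeter P = b + 2y = 2.71 + 2×2.11 = 6.93 m. Hydraulic radius R = A/P = 5.718/6.93 = 0.8251 m. Q_A = (1/0.013)·5.718·0.8251^(2/3)·√0.0012 = 13.41 m³/s.
Channel B: For a triangular section with side slope z = 2.4: A = zy² = 2.4×0.572² = 0.7852 m²; P = 2y√(1+z²) = 2×0.572×2.6 = 2.974 m. Hydraulic radius R = A/P = 0.7852/2.974 = 0.264 m. Q_B = (1/0.013)·0.7852·0.264^(2/3)·√0.0012 = 0.8613 m³/s.
The larger discharge is 13.41 m³/s and the smaller is 0.8613 m³/s; the ratio is 15.6.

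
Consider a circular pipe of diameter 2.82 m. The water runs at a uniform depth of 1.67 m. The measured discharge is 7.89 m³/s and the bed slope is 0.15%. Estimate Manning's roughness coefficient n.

n = 0.016

For a circular section of diameter D = 2.82 m at depth y = 1.67 m, the central angle is θ = 2 arccos(1 − 2y/D) = 3.513 rad. Then A = (D²/8)(θ − sin θ) = 3.852 m² and P = Dθ/2 = 4.953 m.
Hydraulic radius R = A/P = 3.852/4.953 = 0.7778 m.
Rearranging Manning's equation: n = (1/Q) A R^(2/3) S^(1/2) = (1/7.89) × 3.852 × 0.7778^(2/3) × √0.0015 = 0.016.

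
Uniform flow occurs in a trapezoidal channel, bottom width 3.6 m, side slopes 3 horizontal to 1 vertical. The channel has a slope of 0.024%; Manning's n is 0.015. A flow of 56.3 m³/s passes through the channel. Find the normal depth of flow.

y_n = 3.03 m

Manning's equation rearranged: A R^(2/3) = nQ / (1·√S) = 0.015 × 56.3 / (√0.00024) = 54.51.
Trying y = 2.57 m: A R^(2/3) = 37.48 — short.
Trying y = 3.03 m: A R^(2/3) = 54.54 — close enough.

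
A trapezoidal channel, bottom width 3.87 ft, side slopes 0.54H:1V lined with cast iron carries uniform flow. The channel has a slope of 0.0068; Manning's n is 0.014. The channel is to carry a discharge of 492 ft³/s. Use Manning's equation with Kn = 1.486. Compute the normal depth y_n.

Manning's equation rearranged: A R^(2/3) = nQ / (1.486·√S) = 0.014 × 492 / (1.486 × √0.0068) = 56.21.
At y = 5.86 ft: A R^(2/3) = 73.85 — over.
At y = 4 ft: A R^(2/3) = 36.49 — short.
At y = 5.07 ft: A R^(2/3) = 56.26 — matches.

y_n = 5.07 ft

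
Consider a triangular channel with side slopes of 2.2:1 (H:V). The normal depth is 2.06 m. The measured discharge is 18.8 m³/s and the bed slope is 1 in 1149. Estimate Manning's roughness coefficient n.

n = 0.014

For a triangular section with side slope z = 2.2: A = zy² = 2.2×2.06² = 9.336 m²; P = 2y√(1+z²) = 2×2.06×2.417 = 9.956 m.
Hydraulic radius R = A/P = 9.336/9.956 = 0.9377 m.
Rearranging Manning's equation: n = (1/Q) A R^(2/3) S^(1/2) = (1/18.8) × 9.336 × 0.9377^(2/3) × √0.0008703 = 0.014.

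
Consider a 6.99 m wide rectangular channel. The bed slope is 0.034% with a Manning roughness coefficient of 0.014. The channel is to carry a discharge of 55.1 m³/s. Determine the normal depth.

y_n = 3.96 m

Manning's equation rearranged: A R^(2/3) = nQ / (1·√S) = 0.014 × 55.1 / (√0.00034) = 41.84.
At y = 2.95 m: A R^(2/3) = 28.21 — short.
At y = 4.38 m: A R^(2/3) = 47.69 — over.
At y = 3.96 m: A R^(2/3) = 41.81 — matches.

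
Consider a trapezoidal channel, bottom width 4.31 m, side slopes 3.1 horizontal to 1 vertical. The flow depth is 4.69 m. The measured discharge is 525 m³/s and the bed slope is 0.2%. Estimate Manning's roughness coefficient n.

With bottom width b = 4.31 m and side slope z = 3.1: A = (b + zy)y = (4.31 + 3.1×4.69)×4.69 = 88.4 m²; P = b + 2y√(1+z²) = 4.31 + 2×4.69×3.257 = 34.86 m.
Hydraulic radius R = A/P = 88.4/34.86 = 2.536 m.
Rearranging Manning's equation: n = (1/Q) A R^(2/3) S^(1/2) = (1/525) × 88.4 × 2.536^(2/3) × √0.002 = 0.014.

n = 0.014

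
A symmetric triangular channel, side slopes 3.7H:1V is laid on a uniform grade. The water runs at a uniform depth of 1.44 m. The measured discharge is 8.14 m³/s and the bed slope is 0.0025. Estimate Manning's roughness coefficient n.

For a triangular section with side slope z = 3.7: A = zy² = 3.7×1.44² = 7.672 m²; P = 2y√(1+z²) = 2×1.44×3.833 = 11.04 m.
Hydraulic radius R = A/P = 7.672/11.04 = 0.6951 m.
Rearranging Manning's equation: n = (1/Q) A R^(2/3) S^(1/2) = (1/8.14) × 7.672 × 0.6951^(2/3) × √0.0025 = 0.037.

n = 0.037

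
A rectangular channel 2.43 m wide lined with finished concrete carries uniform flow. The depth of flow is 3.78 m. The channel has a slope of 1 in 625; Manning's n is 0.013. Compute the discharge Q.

Q = 26.7 m³/s

Flow area A = b·y = 2.43 × 3.78 = 9.185 m². Wetted perimeter P = b + 2y = 2.43 + 2×3.78 = 9.99 m.
Hydraulic radius R = A/P = 9.185/9.99 = 0.9195 m.
Manning's equation: Q = (1/n) A R^(2/3) S^(1/2) = (1/0.013) × 9.185 × 0.9195^(2/3) × 0.0016^(1/2) = 26.7 m³/s.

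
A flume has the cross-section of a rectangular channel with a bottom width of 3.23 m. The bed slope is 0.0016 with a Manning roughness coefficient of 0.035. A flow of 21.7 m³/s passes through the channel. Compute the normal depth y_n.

y_n = 5.13 m

Manning's equation rearranged: A R^(2/3) = nQ / (1·√S) = 0.035 × 21.7 / (√0.0016) = 18.99.
Trying y = 3.89 m: A R^(2/3) = 13.72 — short.
Trying y = 5.95 m: A R^(2/3) = 22.54 — over.
Trying y = 5.13 m: A R^(2/3) = 19 — close enough.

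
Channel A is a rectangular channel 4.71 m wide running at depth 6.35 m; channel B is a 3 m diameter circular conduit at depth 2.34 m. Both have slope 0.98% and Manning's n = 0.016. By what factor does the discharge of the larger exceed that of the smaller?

7.72

Channel A: Flow area A = b·y = 4.71 × 6.35 = 29.91 m². Wetted perimeter P = b + 2y = 4.71 + 2×6.35 = 17.41 m. Hydraulic radius R = A/P = 29.91/17.41 = 1.718 m. Q_A = (1/0.016)·29.91·1.718^(2/3)·√0.0098 = 265.4 m³/s.
Channel B: For a circular section of diameter D = 3 m at depth y = 2.34 m, the central angle is θ = 2 arccos(1 − 2y/D) = 4.33 rad. Then A = (D²/8)(θ − sin θ) = 5.916 m² and P = Dθ/2 = 6.496 m. Hydraulic radius R = A/P = 5.916/6.496 = 0.9107 m. Q_B = (1/0.016)·5.916·0.9107^(2/3)·√0.0098 = 34.39 m³/s.
The larger discharge is 265.4 m³/s and the smaller is 34.39 m³/s; the ratio is 7.72.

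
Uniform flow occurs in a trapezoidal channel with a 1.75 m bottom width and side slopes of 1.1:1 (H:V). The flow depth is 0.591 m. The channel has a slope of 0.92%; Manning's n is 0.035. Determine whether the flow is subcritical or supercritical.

With bottom width b = 1.75 m and side slope z = 1.1: A = (b + zy)y = (1.75 + 1.1×0.591)×0.591 = 1.418 m²; P = b + 2y√(1+z²) = 1.75 + 2×0.591×1.487 = 3.507 m.
Hydraulic radius R = A/P = 1.418/3.507 = 0.4044 m.
V = (1/n) R^(2/3) √S = (1/0.035) × 0.4044^(2/3) × √0.0092 = 1.499 m/s. Hydraulic depth D_h = A/T = 1.418/3.05 = 0.465 m.
Froude number Fr = V/√(g·D_h) = 1.499/√(9.81×0.465) = 0.702, which is less than 1, so the flow is subcritical.

subcritical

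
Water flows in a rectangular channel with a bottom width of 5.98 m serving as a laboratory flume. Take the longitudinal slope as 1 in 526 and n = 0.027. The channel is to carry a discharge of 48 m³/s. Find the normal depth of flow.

Manning's equation rearranged: A R^(2/3) = nQ / (1·√S) = 0.027 × 48 / (√0.001901) = 29.72.
Trying y = 4.04 m: A R^(2/3) = 34.66 — too large.
Trying y = 2.94 m: A R^(2/3) = 22.86 — too small.
Trying y = 3.59 m: A R^(2/3) = 29.75 — matches.

y_n = 3.59 m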